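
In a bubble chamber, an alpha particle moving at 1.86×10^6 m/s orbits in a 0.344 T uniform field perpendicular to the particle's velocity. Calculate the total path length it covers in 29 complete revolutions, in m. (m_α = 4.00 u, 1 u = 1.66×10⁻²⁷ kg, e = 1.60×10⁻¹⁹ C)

L ≈ 20.4 m

r = mv/(qB) = 0.112 m, so one revolution covers 2πr = 0.705 m.
In 29 revolutions: L = 29·2πr = 20.4 m.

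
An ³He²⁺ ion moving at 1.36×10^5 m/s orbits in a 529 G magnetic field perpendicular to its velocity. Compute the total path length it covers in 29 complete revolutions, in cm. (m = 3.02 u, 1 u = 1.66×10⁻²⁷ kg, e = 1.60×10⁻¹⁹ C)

L ≈ 734 cm

r = mv/(qB) = 0.0403 m, so one revolution covers 2πr = 0.253 m.
In 29 revolutions: L = 29·2πr = 7.34 m.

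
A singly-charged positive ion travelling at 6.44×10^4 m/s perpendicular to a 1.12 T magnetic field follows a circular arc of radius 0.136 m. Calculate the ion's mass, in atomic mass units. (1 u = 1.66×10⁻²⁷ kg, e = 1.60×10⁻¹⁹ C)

qvB = mv²/r ⇒ m = qBr/v.
m = (1×1.60×10^-19)(1.12)(0.136) / (6.44×10^4) = 3.78×10^-25 kg = 228 u.

m ≈ 228 u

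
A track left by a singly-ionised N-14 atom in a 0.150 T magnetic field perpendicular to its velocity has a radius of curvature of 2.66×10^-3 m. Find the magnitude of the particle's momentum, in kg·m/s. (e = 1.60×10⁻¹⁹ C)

Since qvB = mv²/r, the momentum p = mv = qBr.
p = (1×1.60×10^-19)(0.150)(2.66×10^-3) = 6.38×10^-23 kg·m/s.

p ≈ 6.38×10^-23 kg·m/s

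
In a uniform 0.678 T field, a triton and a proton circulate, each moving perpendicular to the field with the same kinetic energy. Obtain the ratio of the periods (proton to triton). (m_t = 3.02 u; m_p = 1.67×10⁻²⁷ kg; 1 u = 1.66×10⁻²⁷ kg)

ratio ≈ 0.333

T = 2πm/(qB) is independent of speed, so T₂/T₁ = (m₂/q₂)/(m₁/q₁).
T_{proton}/T_{triton} = (1.67×10^-27/1e) / (5.01×10^-27/1e) = 0.333.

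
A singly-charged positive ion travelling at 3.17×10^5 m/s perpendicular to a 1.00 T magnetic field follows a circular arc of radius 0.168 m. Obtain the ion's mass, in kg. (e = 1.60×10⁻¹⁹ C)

m ≈ 8.48×10^-26 kg

qvB = mv²/r ⇒ m = qBr/v.
m = (1×1.60×10^-19)(1.00)(0.168) / (3.17×10^5) = 8.48×10^-26 kg.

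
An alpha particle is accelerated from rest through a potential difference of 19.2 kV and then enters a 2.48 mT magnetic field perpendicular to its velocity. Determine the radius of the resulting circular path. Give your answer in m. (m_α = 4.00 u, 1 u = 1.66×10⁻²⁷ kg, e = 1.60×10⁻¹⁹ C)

r ≈ 11.4 m

The kinetic energy gained is K = qV = (2×1.60×10^-19)(1.92×10^4) = 6.14×10^-15 J.
v = √(2K/m) = 1.36×10^6 m/s.
r = mv/(qB) = (6.64×10^-27)(1.36×10^6) / [(2×1.60×10^-19)(2.48×10^-3)] = 11.4 m.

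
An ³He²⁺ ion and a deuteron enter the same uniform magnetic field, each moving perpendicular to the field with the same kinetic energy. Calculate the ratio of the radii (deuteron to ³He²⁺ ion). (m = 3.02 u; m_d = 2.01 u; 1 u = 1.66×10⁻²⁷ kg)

r = √(2mK)/(qB) ⇒ at equal K, r ∝ √m/q.
r_{deuteron}/r_{³He²⁺ ion} = 1.63.

ratio ≈ 1.63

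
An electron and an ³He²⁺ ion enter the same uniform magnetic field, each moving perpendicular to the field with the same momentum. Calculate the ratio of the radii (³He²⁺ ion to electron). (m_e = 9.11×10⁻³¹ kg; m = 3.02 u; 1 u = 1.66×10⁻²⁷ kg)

ratio ≈ 0.500

r = p/(qB) ⇒ at equal p, r ∝ 1/q.
r_{³He²⁺ ion}/r_{electron} = 0.500.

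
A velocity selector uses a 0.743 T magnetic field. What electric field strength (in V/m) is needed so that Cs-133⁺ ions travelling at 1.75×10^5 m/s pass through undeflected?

qE = qvB ⇒ E = vB = (1.75×10^5)(0.743) = 1.30×10^5 V/m.

E ≈ 1.30×10^5 V/m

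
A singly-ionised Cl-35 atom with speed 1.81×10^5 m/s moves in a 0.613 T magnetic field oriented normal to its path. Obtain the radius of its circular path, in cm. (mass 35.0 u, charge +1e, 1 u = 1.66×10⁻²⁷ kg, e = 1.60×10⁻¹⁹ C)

The magnetic force provides the centripetal force: qvB = mv²/r, so r = mv/(qB).
r = (5.81×10^-26 kg)(1.81×10^5 m/s) / [(1×1.60×10^-19 C)(0.613 T)] = 0.107 m.

r ≈ 10.7 cm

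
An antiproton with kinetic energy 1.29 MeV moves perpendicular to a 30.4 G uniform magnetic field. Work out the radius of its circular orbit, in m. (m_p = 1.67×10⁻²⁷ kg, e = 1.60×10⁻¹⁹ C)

r ≈ 54.0 m

Convert the energy: K = 1.29 MeV = 2.06×10^-13 J.
v = √(2K/m) = √(2·2.06×10^-13/1.67×10^-27) = 1.57×10^7 m/s.
r = mv/(qB) = (1.67×10^-27)(1.57×10^7) / [(1×1.60×10^-19)(3.04×10^-3)] = 54.0 m.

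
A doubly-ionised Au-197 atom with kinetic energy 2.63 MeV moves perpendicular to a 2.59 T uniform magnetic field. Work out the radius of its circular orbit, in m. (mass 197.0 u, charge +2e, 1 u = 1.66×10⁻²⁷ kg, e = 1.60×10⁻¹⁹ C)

r ≈ 0.633 m

Convert the energy: K = 2.63 MeV = 4.21×10^-13 J.
v = √(2K/m) = √(2·4.21×10^-13/3.27×10^-25) = 1.60×10^6 m/s.
r = mv/(qB) = (3.27×10^-25)(1.60×10^6) / [(2×1.60×10^-19)(2.59)] = 0.633 m.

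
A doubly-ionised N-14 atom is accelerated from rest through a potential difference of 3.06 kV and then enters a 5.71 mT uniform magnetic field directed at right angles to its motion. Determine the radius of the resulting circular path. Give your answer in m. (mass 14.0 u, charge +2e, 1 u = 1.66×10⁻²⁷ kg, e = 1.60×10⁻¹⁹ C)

r ≈ 3.69 m

The kinetic energy gained is K = qV = (2×1.60×10^-19)(3060) = 9.79×10^-16 J.
v = √(2K/m) = 2.90×10^5 m/s.
r = mv/(qB) = (2.32×10^-26)(2.90×10^5) / [(2×1.60×10^-19)(5.71×10^-3)] = 3.69 m.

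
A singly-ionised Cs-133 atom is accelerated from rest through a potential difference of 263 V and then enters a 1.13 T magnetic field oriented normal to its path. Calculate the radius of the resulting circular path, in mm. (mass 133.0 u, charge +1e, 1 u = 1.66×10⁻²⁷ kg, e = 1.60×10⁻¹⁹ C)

The kinetic energy gained is K = qV = (1×1.60×10^-19)(263) = 4.21×10^-17 J.
v = √(2K/m) = 1.95×10^4 m/s.
r = mv/(qB) = (2.21×10^-25)(1.95×10^4) / [(1×1.60×10^-19)(1.13)] = 0.0238 m.

r ≈ 23.8 mm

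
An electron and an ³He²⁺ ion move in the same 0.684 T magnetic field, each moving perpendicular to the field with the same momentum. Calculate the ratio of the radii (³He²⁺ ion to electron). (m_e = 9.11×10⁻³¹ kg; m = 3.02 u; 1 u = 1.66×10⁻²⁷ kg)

r = p/(qB) ⇒ at equal p, r ∝ 1/q.
r_{³He²⁺ ion}/r_{electron} = 0.500.

ratio ≈ 0.500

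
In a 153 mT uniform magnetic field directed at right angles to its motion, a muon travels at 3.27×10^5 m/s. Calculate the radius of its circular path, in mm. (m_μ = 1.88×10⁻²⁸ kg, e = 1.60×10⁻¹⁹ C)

The magnetic force provides the centripetal force: qvB = mv²/r, so r = mv/(qB).
r = (1.88×10^-28 kg)(3.27×10^5 m/s) / [(1×1.60×10^-19 C)(0.153 T)] = 2.51×10^-3 m.

r ≈ 2.51 mm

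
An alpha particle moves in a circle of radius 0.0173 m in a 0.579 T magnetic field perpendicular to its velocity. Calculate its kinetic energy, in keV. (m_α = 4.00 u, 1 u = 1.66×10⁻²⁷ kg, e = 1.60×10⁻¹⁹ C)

v = qBr/m = (2×1.60×10^-19)(0.579)(0.0173) / (6.64×10^-27) = 4.83×10^5 m/s.
K = ½mv² = 0.5·(6.64×10^-27)·(4.83×10^5)² = 7.74×10^-16 J = 4.84 keV.

K ≈ 4.84 keV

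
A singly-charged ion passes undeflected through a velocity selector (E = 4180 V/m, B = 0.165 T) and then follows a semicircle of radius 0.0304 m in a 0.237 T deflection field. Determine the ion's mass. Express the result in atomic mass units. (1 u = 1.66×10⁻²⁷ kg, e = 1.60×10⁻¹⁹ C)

v = E/B₁ = 2.53×10^4 m/s.
From r = mv/(qB₂), m = qB₂r/v = (1×1.60×10^-19)(0.237)(0.0304) / (2.53×10^4) = 4.55×10^-26 kg.
In atomic mass units: m = 4.55×10^-26 / 1.66×10^-27 = 27.4 u.

m ≈ 27.4 u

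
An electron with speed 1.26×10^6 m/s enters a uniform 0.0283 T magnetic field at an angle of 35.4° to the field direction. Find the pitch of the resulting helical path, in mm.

The velocity component along B is v∥ = v cos35.4° = 1.03×10^6 m/s.
The cyclotron period T = 2πm/(qB) = 1.26×10^-9 s is set by m, q, B alone.
Pitch = v∥·T = (1.03×10^6)(1.26×10^-9) = 1.30×10^-3 m.

pitch ≈ 1.30 mm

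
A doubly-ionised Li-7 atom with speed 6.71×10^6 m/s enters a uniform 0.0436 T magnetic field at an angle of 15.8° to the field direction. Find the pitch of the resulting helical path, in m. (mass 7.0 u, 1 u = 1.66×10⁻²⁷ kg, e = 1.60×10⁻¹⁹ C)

pitch ≈ 33.8 m

The velocity component along B is v∥ = v cos15.8° = 6.46×10^6 m/s.
The cyclotron period T = 2πm/(qB) = 5.23×10^-6 s is set by m, q, B alone.
Pitch = v∥·T = (6.46×10^6)(5.23×10^-6) = 33.8 m.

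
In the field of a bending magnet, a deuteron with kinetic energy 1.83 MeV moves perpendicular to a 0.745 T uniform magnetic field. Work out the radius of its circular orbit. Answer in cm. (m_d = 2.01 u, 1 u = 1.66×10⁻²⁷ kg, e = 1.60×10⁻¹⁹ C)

r ≈ 37.1 cm

Convert the energy: K = 1.83 MeV = 2.93×10^-13 J.
v = √(2K/m) = √(2·2.93×10^-13/3.34×10^-27) = 1.32×10^7 m/s.
r = mv/(qB) = (3.34×10^-27)(1.32×10^7) / [(1×1.60×10^-19)(0.745)] = 0.371 m.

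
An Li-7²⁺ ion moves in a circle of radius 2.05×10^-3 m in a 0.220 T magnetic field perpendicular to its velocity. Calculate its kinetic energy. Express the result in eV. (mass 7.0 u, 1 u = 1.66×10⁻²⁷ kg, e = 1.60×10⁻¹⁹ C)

K ≈ 5.60 eV

v = qBr/m = (2×1.60×10^-19)(0.220)(2.05×10^-3) / (1.16×10^-26) = 1.24×10^4 m/s.
K = ½mv² = 0.5·(1.16×10^-26)·(1.24×10^4)² = 8.96×10^-19 J = 5.60 eV.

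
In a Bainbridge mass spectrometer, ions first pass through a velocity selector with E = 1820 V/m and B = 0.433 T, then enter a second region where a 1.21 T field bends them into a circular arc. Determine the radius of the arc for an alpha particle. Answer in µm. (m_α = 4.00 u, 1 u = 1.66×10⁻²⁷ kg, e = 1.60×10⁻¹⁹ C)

r ≈ 72.1 µm

The selector passes v = E/B = 1820/0.433 = 4200 m/s.
In the deflection region, r = mv/(qB₂) = (6.64×10^-27)(4200) / [(2×1.60×10^-19)(1.21)] = 7.21×10^-5 m.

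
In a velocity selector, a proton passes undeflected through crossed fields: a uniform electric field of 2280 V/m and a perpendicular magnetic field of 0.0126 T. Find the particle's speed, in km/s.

v ≈ 181 km/s

For zero net force, qE = qvB, so v = E/B.
v = (2280) / (0.0126) = 1.81×10^5 m/s.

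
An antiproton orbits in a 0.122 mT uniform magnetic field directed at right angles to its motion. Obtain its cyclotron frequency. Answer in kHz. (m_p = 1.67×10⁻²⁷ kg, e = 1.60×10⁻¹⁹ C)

f = qB/(2πm) = (1×1.60×10^-19)(1.22×10^-4) / [2π(1.67×10^-27)] = 1860 Hz.

f ≈ 1.86 kHz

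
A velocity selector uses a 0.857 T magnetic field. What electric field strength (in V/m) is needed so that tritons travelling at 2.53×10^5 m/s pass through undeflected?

qE = qvB ⇒ E = vB = (2.53×10^5)(0.857) = 2.17×10^5 V/m.

E ≈ 2.17×10^5 V/m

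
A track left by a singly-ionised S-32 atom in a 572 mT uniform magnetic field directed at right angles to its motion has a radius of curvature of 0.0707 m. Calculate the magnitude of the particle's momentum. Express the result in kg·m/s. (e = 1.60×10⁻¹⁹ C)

Since qvB = mv²/r, the momentum p = mv = qBr.
p = (1×1.60×10^-19)(0.572)(0.0707) = 6.47×10^-21 kg·m/s.

p ≈ 6.47×10^-21 kg·m/s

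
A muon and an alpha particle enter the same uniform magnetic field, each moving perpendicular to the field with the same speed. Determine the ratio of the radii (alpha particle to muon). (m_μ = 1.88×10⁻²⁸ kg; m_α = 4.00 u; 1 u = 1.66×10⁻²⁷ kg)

ratio ≈ 17.7

r = mv/(qB) ⇒ at equal v, r ∝ m/q.
r_{alpha particle}/r_{muon} = 17.7.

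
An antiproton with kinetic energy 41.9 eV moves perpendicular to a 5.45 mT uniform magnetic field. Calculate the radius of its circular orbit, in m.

r ≈ 0.172 m

Convert the energy: K = 41.9 eV = 6.70×10^-18 J.
v = √(2K/m) = √(2·6.70×10^-18/1.67×10^-27) = 8.96×10^4 m/s.
r = mv/(qB) = (1.67×10^-27)(8.96×10^4) / [(1×1.60×10^-19)(5.45×10^-3)] = 0.172 m.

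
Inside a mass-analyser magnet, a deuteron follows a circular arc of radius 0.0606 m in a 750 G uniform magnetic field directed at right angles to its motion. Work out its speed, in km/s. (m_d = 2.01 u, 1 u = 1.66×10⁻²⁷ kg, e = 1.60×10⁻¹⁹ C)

From qvB = mv²/r, v = qBr/m.
v = (1×1.60×10^-19)(0.0750)(0.0606) / (3.34×10^-27) = 2.18×10^5 m/s.

v ≈ 218 km/s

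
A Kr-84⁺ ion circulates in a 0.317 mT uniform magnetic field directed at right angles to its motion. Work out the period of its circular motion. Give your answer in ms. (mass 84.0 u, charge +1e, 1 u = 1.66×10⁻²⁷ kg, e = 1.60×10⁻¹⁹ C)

The cyclotron period is independent of speed: T = 2πm/(qB).
T = 2π(1.39×10^-25) / [(1×1.60×10^-19)(3.17×10^-4)] = 0.0173 s.

T ≈ 17.3 ms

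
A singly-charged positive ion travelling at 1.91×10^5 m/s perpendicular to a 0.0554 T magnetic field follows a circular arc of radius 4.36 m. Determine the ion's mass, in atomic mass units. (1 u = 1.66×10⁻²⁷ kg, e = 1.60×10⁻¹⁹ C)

qvB = mv²/r ⇒ m = qBr/v.
m = (1×1.60×10^-19)(0.0554)(4.36) / (1.91×10^5) = 2.02×10^-25 kg = 122 u.

m ≈ 122 u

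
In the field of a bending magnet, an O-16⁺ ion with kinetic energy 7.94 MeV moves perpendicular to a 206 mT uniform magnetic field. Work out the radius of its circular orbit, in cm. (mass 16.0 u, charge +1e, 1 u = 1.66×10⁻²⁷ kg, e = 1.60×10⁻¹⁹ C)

r ≈ 788 cm

Convert the energy: K = 7.94 MeV = 1.27×10^-12 J.
v = √(2K/m) = √(2·1.27×10^-12/2.66×10^-26) = 9.78×10^6 m/s.
r = mv/(qB) = (2.66×10^-26)(9.78×10^6) / [(1×1.60×10^-19)(0.206)] = 7.88 m.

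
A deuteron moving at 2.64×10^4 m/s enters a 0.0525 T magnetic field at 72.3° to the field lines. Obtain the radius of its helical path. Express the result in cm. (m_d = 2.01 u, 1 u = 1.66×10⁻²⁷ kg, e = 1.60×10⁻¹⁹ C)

Only the perpendicular component v⊥ = v sin72.3° = 2.52×10^4 m/s is bent by the field.
r = m v⊥ /(qB) = (3.34×10^-27)(2.52×10^4) / [(1×1.60×10^-19)(0.0525)] = 9.99×10^-3 m.

r ≈ 0.999 cm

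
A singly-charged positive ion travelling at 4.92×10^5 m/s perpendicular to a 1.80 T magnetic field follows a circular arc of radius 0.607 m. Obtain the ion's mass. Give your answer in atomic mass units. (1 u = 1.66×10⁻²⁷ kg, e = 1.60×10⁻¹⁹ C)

qvB = mv²/r ⇒ m = qBr/v.
m = (1×1.60×10^-19)(1.80)(0.607) / (4.92×10^5) = 3.55×10^-25 kg = 214 u.

m ≈ 214 u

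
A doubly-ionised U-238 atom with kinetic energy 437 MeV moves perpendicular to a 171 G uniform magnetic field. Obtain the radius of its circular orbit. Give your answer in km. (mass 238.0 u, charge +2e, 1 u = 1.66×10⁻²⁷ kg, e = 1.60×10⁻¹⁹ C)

Convert the energy: K = 437 MeV = 6.99×10^-11 J.
v = √(2K/m) = √(2·6.99×10^-11/3.95×10^-25) = 1.88×10^7 m/s.
r = mv/(qB) = (3.95×10^-25)(1.88×10^7) / [(2×1.60×10^-19)(0.0171)] = 1360 m.

r ≈ 1.36 km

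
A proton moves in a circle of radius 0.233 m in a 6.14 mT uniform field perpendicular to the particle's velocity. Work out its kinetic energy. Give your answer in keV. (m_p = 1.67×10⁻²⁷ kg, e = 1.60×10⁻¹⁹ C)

v = qBr/m = (1×1.60×10^-19)(6.14×10^-3)(0.233) / (1.67×10^-27) = 1.37×10^5 m/s.
K = ½mv² = 0.5·(1.67×10^-27)·(1.37×10^5)² = 1.57×10^-17 J = 0.0980 keV.

K ≈ 0.0980 keV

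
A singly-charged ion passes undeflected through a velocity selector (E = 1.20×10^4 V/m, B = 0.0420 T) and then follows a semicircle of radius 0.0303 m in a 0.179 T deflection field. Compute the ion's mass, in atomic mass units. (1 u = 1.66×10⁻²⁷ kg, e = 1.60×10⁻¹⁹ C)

v = E/B₁ = 2.86×10^5 m/s.
From r = mv/(qB₂), m = qB₂r/v = (1×1.60×10^-19)(0.179)(0.0303) / (2.86×10^5) = 3.04×10^-27 kg.
In atomic mass units: m = 3.04×10^-27 / 1.66×10^-27 = 1.83 u.

m ≈ 1.83 u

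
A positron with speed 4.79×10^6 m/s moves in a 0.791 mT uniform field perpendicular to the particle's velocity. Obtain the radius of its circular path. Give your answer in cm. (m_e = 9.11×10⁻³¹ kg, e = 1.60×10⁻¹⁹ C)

r ≈ 3.45 cm

The magnetic force provides the centripetal force: qvB = mv²/r, so r = mv/(qB).
r = (9.11×10^-31 kg)(4.79×10^6 m/s) / [(1×1.60×10^-19 C)(7.91×10^-4 T)] = 0.0345 m.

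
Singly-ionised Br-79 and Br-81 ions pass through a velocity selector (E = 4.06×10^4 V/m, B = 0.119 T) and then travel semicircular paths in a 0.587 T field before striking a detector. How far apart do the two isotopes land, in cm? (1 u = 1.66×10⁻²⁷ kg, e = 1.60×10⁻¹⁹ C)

Δd ≈ 2.41 cm

Both emerge at v = E/B₁ = 3.41×10^5 m/s.
r = mv/(qB₂), so r₁ = 0.4764 m and r₂ = 0.4884 m, giving Δr = 0.0121 m.
After a semicircle each ion lands a diameter 2r from the entry slit, so the separation is 2Δr = 0.0241 m.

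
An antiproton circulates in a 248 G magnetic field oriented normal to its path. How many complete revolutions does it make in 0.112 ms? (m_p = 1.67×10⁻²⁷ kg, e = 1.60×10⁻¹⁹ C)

T = 2πm/(qB) = 2π(1.67×10^-27) / [(1×1.60×10^-19)(0.0248)] = 2.6444×10^-6 s.
N = t/T = 1.12×10^-4 / 2.6444×10^-6 ≈ 42.35, so 42 complete revolutions.

N = 42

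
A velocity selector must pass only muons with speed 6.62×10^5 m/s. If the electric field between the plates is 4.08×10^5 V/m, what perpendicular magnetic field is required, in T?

B ≈ 0.616 T

qE = qvB ⇒ B = E/v = (4.08×10^5) / (6.62×10^5) = 0.616 T.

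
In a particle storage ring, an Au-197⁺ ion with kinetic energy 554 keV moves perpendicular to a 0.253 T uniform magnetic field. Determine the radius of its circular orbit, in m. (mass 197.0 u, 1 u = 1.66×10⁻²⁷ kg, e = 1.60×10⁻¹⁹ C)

r ≈ 5.95 m

Convert the energy: K = 554 keV = 8.86×10^-14 J.
v = √(2K/m) = √(2·8.86×10^-14/3.27×10^-25) = 7.36×10^5 m/s.
r = mv/(qB) = (3.27×10^-25)(7.36×10^5) / [(1×1.60×10^-19)(0.253)] = 5.95 m.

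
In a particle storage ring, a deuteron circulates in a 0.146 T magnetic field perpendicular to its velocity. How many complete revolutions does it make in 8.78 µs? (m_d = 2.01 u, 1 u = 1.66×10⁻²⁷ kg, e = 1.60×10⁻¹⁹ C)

T = 2πm/(qB) = 2π(3.3366×10^-27) / [(1×1.60×10^-19)(0.146)] = 8.9745×10^-7 s.
N = t/T = 8.78×10^-6 / 8.9745×10^-7 ≈ 9.78, so 9 complete revolutions.

N = 9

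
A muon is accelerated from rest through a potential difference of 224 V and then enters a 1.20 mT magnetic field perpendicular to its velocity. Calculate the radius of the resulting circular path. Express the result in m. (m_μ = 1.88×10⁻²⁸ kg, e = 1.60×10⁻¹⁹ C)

r ≈ 0.605 m

The kinetic energy gained is K = qV = (1×1.60×10^-19)(224) = 3.58×10^-17 J.
v = √(2K/m) = 6.17×10^5 m/s.
r = mv/(qB) = (1.88×10^-28)(6.17×10^5) / [(1×1.60×10^-19)(1.20×10^-3)] = 0.605 m.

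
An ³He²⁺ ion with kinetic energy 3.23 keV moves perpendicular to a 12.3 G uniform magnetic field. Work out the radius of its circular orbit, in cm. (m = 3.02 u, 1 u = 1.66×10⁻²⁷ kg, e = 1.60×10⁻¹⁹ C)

Convert the energy: K = 3.23 keV = 5.17×10^-16 J.
v = √(2K/m) = √(2·5.17×10^-16/5.01×10^-27) = 4.54×10^5 m/s.
r = mv/(qB) = (5.01×10^-27)(4.54×10^5) / [(2×1.60×10^-19)(1.23×10^-3)] = 5.78 m.

r ≈ 578 cm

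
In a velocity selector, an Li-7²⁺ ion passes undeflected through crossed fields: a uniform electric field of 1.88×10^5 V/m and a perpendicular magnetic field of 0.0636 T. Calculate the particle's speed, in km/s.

For zero net force, qE = qvB, so v = E/B.
v = (1.88×10^5) / (0.0636) = 2.96×10^6 m/s.

v ≈ 2960 km/s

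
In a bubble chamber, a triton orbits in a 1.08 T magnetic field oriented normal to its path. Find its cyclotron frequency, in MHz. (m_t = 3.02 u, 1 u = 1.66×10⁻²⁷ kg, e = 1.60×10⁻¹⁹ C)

f = qB/(2πm) = (1×1.60×10^-19)(1.08) / [2π(5.01×10^-27)] = 5.49×10^6 Hz.

f ≈ 5.49 MHz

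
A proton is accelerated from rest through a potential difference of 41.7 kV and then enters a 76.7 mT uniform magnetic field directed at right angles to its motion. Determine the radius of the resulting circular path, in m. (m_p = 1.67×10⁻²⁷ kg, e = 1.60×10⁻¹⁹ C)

r ≈ 0.385 m

The kinetic energy gained is K = qV = (1×1.60×10^-19)(4.17×10^4) = 6.67×10^-15 J.
v = √(2K/m) = 2.83×10^6 m/s.
r = mv/(qB) = (1.67×10^-27)(2.83×10^6) / [(1×1.60×10^-19)(0.0767)] = 0.385 m.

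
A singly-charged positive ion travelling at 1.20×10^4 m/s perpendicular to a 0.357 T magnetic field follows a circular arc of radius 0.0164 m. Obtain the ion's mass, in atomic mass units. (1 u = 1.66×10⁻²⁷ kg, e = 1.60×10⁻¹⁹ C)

m ≈ 47.0 u

qvB = mv²/r ⇒ m = qBr/v.
m = (1×1.60×10^-19)(0.357)(0.0164) / (1.20×10^4) = 7.81×10^-26 kg = 47.0 u.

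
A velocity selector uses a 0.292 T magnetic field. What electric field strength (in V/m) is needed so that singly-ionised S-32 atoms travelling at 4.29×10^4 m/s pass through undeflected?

E ≈ 1.25×10^4 V/m

qE = qvB ⇒ E = vB = (4.29×10^4)(0.292) = 1.25×10^4 V/m.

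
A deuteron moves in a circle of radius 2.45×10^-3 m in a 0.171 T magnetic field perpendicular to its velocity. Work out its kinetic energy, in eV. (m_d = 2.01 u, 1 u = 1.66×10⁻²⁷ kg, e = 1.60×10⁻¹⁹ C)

K ≈ 4.21 eV

v = qBr/m = (1×1.60×10^-19)(0.171)(2.45×10^-3) / (3.34×10^-27) = 2.01×10^4 m/s.
K = ½mv² = 0.5·(3.34×10^-27)·(2.01×10^4)² = 6.73×10^-19 J = 4.21 eV.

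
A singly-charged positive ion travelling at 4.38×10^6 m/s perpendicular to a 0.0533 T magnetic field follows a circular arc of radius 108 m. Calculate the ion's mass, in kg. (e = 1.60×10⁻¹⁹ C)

m ≈ 2.10×10^-25 kg

qvB = mv²/r ⇒ m = qBr/v.
m = (1×1.60×10^-19)(0.0533)(108) / (4.38×10^6) = 2.10×10^-25 kg.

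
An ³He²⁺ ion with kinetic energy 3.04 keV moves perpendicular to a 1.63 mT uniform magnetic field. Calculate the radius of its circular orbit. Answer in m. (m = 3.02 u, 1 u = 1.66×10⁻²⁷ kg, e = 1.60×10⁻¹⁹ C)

Convert the energy: K = 3.04 keV = 4.86×10^-16 J.
v = √(2K/m) = √(2·4.86×10^-16/5.01×10^-27) = 4.41×10^5 m/s.
r = mv/(qB) = (5.01×10^-27)(4.41×10^5) / [(2×1.60×10^-19)(1.63×10^-3)] = 4.23 m.

r ≈ 4.23 m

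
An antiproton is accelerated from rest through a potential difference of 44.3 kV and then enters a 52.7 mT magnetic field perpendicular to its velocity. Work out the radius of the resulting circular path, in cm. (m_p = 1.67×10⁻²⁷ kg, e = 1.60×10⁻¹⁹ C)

r ≈ 57.7 cm

The kinetic energy gained is K = qV = (1×1.60×10^-19)(4.43×10^4) = 7.09×10^-15 J.
v = √(2K/m) = 2.91×10^6 m/s.
r = mv/(qB) = (1.67×10^-27)(2.91×10^6) / [(1×1.60×10^-19)(0.0527)] = 0.577 m.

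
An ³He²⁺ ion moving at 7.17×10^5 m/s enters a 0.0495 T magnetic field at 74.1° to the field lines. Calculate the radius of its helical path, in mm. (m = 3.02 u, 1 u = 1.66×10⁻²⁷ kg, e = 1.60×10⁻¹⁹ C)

r ≈ 218 mm

Only the perpendicular component v⊥ = v sin74.1° = 6.90×10^5 m/s is bent by the field.
r = m v⊥ /(qB) = (5.01×10^-27)(6.90×10^5) / [(2×1.60×10^-19)(0.0495)] = 0.218 m.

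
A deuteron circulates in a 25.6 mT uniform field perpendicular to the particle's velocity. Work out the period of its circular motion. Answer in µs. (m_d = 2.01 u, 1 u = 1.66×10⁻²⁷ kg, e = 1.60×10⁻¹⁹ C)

The cyclotron period is independent of speed: T = 2πm/(qB).
T = 2π(3.34×10^-27) / [(1×1.60×10^-19)(0.0256)] = 5.12×10^-6 s.

T ≈ 5.12 µs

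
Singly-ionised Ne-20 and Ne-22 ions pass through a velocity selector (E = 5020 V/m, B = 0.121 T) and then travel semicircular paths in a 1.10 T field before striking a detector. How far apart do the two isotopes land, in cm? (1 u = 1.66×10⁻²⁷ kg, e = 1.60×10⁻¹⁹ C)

Δd ≈ 0.157 cm

Both emerge at v = E/B₁ = 4.15×10^4 m/s.
r = mv/(qB₂), so r₁ = 7.826×10^-3 m and r₂ = 8.609×10^-3 m, giving Δr = 7.83×10^-4 m.
After a semicircle each ion lands a diameter 2r from the entry slit, so the separation is 2Δr = 1.57×10^-3 m.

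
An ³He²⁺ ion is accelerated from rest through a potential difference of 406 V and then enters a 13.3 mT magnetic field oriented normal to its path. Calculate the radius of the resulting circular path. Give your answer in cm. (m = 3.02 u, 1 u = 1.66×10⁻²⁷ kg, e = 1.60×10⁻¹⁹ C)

r ≈ 26.8 cm

The kinetic energy gained is K = qV = (2×1.60×10^-19)(406) = 1.30×10^-16 J.
v = √(2K/m) = 2.28×10^5 m/s.
r = mv/(qB) = (5.01×10^-27)(2.28×10^5) / [(2×1.60×10^-19)(0.0133)] = 0.268 m.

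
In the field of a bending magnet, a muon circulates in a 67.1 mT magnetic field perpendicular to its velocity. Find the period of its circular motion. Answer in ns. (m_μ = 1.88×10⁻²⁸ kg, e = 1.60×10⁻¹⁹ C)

The cyclotron period is independent of speed: T = 2πm/(qB).
T = 2π(1.88×10^-28) / [(1×1.60×10^-19)(0.0671)] = 1.10×10^-7 s.

T ≈ 110 ns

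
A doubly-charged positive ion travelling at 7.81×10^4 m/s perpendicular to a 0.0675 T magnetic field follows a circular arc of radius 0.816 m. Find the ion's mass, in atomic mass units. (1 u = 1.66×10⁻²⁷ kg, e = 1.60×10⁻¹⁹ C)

qvB = mv²/r ⇒ m = qBr/v.
m = (2×1.60×10^-19)(0.0675)(0.816) / (7.81×10^4) = 2.26×10^-25 kg = 136 u.

m ≈ 136 u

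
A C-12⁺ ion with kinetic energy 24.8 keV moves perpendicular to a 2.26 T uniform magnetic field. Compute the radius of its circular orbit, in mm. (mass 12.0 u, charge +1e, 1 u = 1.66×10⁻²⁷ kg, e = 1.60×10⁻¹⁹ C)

Convert the energy: K = 24.8 keV = 3.97×10^-15 J.
v = √(2K/m) = √(2·3.97×10^-15/1.99×10^-26) = 6.31×10^5 m/s.
r = mv/(qB) = (1.99×10^-26)(6.31×10^5) / [(1×1.60×10^-19)(2.26)] = 0.0348 m.

r ≈ 34.8 mm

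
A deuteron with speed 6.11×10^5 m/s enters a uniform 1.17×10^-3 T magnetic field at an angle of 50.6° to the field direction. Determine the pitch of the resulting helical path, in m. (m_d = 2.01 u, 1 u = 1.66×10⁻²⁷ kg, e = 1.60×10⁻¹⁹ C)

The velocity component along B is v∥ = v cos50.6° = 3.88×10^5 m/s.
The cyclotron period T = 2πm/(qB) = 1.12×10^-4 s is set by m, q, B alone.
Pitch = v∥·T = (3.88×10^5)(1.12×10^-4) = 43.4 m.

pitch ≈ 43.4 m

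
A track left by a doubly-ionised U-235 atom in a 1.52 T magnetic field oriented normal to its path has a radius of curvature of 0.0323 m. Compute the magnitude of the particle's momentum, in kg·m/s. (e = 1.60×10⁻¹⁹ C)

Since qvB = mv²/r, the momentum p = mv = qBr.
p = (2×1.60×10^-19)(1.52)(0.0323) = 1.57×10^-20 kg·m/s.

p ≈ 1.57×10^-20 kg·m/s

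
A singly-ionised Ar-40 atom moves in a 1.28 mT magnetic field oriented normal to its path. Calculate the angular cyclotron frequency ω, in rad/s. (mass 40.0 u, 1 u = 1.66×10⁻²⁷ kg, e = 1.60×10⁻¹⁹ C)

ω = qB/m = (1×1.60×10^-19)(1.28×10^-3) / (6.64×10^-26) = 3080 rad/s.

ω ≈ 3080 rad/s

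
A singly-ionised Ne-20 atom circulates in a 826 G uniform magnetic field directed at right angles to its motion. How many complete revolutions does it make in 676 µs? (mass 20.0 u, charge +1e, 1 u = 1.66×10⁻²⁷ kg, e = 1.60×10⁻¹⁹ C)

N = 42

T = 2πm/(qB) = 2π(3.32×10^-26) / [(1×1.60×10^-19)(0.0826)] = 1.5784×10^-5 s.
N = t/T = 6.76×10^-4 / 1.5784×10^-5 ≈ 42.83, so 42 complete revolutions.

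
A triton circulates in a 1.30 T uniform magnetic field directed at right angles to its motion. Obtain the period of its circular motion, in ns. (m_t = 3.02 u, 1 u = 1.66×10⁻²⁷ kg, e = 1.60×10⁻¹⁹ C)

T ≈ 151 ns

The cyclotron period is independent of speed: T = 2πm/(qB).
T = 2π(5.01×10^-27) / [(1×1.60×10^-19)(1.30)] = 1.51×10^-7 s.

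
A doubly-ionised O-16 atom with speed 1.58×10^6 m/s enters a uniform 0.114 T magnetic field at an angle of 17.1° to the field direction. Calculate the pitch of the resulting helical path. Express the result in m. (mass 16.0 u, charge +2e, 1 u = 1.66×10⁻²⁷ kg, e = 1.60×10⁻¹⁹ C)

pitch ≈ 6.91 m

The velocity component along B is v∥ = v cos17.1° = 1.51×10^6 m/s.
The cyclotron period T = 2πm/(qB) = 4.57×10^-6 s is set by m, q, B alone.
Pitch = v∥·T = (1.51×10^6)(4.57×10^-6) = 6.91 m.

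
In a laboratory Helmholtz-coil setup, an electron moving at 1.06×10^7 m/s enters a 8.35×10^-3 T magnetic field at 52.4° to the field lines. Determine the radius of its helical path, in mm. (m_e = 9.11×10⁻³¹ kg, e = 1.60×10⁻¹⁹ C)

r ≈ 5.73 mm

Only the perpendicular component v⊥ = v sin52.4° = 8.40×10^6 m/s is bent by the field.
r = m v⊥ /(qB) = (9.11×10^-31)(8.40×10^6) / [(1×1.60×10^-19)(8.35×10^-3)] = 5.73×10^-3 m.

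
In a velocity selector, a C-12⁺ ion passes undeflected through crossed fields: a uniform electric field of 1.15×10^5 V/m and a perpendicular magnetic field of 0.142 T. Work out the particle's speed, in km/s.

For zero net force, qE = qvB, so v = E/B.
v = (1.15×10^5) / (0.142) = 8.10×10^5 m/s.

v ≈ 810 km/s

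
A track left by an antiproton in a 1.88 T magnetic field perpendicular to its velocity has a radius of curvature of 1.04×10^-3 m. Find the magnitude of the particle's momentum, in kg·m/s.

Since qvB = mv²/r, the momentum p = mv = qBr.
p = (1×1.60×10^-19)(1.88)(1.04×10^-3) = 3.13×10^-22 kg·m/s.

p ≈ 3.13×10^-22 kg·m/s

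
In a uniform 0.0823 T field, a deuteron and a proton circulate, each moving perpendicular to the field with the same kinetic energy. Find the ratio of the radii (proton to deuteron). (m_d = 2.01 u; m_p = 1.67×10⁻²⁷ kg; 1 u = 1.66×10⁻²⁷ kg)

ratio ≈ 0.707

r = √(2mK)/(qB) ⇒ at equal K, r ∝ √m/q.
r_{proton}/r_{deuteron} = 0.707.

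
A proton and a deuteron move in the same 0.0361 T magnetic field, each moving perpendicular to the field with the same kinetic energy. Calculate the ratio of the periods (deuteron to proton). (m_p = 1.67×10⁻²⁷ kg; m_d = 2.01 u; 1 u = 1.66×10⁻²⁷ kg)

T = 2πm/(qB) is independent of speed, so T₂/T₁ = (m₂/q₂)/(m₁/q₁).
T_{deuteron}/T_{proton} = (3.34×10^-27/1e) / (1.67×10^-27/1e) = 2.00.

ratio ≈ 2.00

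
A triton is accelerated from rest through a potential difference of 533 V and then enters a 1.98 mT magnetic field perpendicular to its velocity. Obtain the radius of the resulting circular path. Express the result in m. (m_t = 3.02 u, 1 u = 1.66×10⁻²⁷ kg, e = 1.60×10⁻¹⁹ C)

r ≈ 2.92 m

The kinetic energy gained is K = qV = (1×1.60×10^-19)(533) = 8.53×10^-17 J.
v = √(2K/m) = 1.84×10^5 m/s.
r = mv/(qB) = (5.01×10^-27)(1.84×10^5) / [(1×1.60×10^-19)(1.98×10^-3)] = 2.92 m.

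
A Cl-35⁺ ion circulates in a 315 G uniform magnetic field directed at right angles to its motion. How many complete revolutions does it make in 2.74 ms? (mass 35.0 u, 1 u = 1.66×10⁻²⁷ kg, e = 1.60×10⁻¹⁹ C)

N = 37

T = 2πm/(qB) = 2π(5.81×10^-26) / [(1×1.60×10^-19)(0.0315)] = 7.2431×10^-5 s.
N = t/T = 2.74×10^-3 / 7.2431×10^-5 ≈ 37.83, so 37 complete revolutions.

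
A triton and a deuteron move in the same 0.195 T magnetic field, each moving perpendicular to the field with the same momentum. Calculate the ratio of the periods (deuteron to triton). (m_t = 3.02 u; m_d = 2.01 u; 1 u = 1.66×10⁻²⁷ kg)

T = 2πm/(qB) is independent of speed, so T₂/T₁ = (m₂/q₂)/(m₁/q₁).
T_{deuteron}/T_{triton} = (3.34×10^-27/1e) / (5.01×10^-27/1e) = 0.666.

ratio ≈ 0.666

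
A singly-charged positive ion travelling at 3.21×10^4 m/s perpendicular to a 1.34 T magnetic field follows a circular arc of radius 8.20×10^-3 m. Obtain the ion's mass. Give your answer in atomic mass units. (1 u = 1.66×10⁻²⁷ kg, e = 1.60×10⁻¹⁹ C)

qvB = mv²/r ⇒ m = qBr/v.
m = (1×1.60×10^-19)(1.34)(8.20×10^-3) / (3.21×10^4) = 5.48×10^-26 kg = 33.0 u.

m ≈ 33.0 u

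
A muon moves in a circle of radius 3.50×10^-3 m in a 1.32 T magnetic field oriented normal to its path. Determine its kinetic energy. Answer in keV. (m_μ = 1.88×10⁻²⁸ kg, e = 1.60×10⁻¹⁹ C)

v = qBr/m = (1×1.60×10^-19)(1.32)(3.50×10^-3) / (1.88×10^-28) = 3.93×10^6 m/s.
K = ½mv² = 0.5·(1.88×10^-28)·(3.93×10^6)² = 1.45×10^-15 J = 9.08 keV.

K ≈ 9.08 keV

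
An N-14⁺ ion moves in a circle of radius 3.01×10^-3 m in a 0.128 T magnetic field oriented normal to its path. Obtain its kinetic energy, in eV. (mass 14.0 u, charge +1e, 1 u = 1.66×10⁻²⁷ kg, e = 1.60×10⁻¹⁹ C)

v = qBr/m = (1×1.60×10^-19)(0.128)(3.01×10^-3) / (2.32×10^-26) = 2650 m/s.
K = ½mv² = 0.5·(2.32×10^-26)·(2650)² = 8.18×10^-20 J = 0.511 eV.

K ≈ 0.511 eV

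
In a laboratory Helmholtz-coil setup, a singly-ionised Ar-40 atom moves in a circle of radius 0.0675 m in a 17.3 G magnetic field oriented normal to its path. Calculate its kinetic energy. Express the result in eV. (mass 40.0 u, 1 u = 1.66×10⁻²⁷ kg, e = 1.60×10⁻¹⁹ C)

v = qBr/m = (1×1.60×10^-19)(1.73×10^-3)(0.0675) / (6.64×10^-26) = 281 m/s.
K = ½mv² = 0.5·(6.64×10^-26)·(281)² = 2.63×10^-21 J = 0.0164 eV.

K ≈ 0.0164 eV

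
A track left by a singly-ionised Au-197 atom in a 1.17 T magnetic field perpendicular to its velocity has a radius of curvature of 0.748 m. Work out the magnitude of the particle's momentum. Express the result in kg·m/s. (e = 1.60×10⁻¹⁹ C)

p ≈ 1.40×10^-19 kg·m/s

Since qvB = mv²/r, the momentum p = mv = qBr.
p = (1×1.60×10^-19)(1.17)(0.748) = 1.40×10^-19 kg·m/s.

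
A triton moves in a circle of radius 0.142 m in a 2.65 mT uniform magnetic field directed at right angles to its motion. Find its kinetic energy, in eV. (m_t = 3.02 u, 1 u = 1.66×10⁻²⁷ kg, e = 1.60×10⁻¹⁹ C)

v = qBr/m = (1×1.60×10^-19)(2.65×10^-3)(0.142) / (5.01×10^-27) = 1.20×10^4 m/s.
K = ½mv² = 0.5·(5.01×10^-27)·(1.20×10^4)² = 3.62×10^-19 J = 2.26 eV.

K ≈ 2.26 eV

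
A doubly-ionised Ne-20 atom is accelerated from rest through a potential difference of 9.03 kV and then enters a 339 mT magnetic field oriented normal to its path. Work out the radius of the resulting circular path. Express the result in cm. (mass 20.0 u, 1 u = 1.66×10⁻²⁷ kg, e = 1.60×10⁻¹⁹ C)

The kinetic energy gained is K = qV = (2×1.60×10^-19)(9030) = 2.89×10^-15 J.
v = √(2K/m) = 4.17×10^5 m/s.
r = mv/(qB) = (3.32×10^-26)(4.17×10^5) / [(2×1.60×10^-19)(0.339)] = 0.128 m.

r ≈ 12.8 cm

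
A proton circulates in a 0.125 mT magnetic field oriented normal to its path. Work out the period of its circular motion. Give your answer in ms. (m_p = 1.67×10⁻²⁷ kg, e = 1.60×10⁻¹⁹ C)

T ≈ 0.525 ms

The cyclotron period is independent of speed: T = 2πm/(qB).
T = 2π(1.67×10^-27) / [(1×1.60×10^-19)(1.25×10^-4)] = 5.25×10^-4 s.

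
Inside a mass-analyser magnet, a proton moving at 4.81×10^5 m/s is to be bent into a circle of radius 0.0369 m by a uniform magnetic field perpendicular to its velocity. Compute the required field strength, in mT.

B ≈ 136 mT

qvB = mv²/r gives B = mv/(qr).
B = (1.67×10^-27)(4.81×10^5) / [(1×1.60×10^-19)(0.0369)] = 0.136 T.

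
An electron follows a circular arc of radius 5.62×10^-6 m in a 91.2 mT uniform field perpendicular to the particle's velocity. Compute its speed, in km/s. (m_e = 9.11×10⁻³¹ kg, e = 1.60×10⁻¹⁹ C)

From qvB = mv²/r, v = qBr/m.
v = (1×1.60×10^-19)(0.0912)(5.62×10^-6) / (9.11×10^-31) = 9.00×10^4 m/s.

v ≈ 90.0 km/s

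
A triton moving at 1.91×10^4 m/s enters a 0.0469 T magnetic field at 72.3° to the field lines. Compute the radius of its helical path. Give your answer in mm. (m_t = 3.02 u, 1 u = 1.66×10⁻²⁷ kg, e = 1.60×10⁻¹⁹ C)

r ≈ 12.2 mm

Only the perpendicular component v⊥ = v sin72.3° = 1.82×10^4 m/s is bent by the field.
r = m v⊥ /(qB) = (5.01×10^-27)(1.82×10^4) / [(1×1.60×10^-19)(0.0469)] = 0.0122 m.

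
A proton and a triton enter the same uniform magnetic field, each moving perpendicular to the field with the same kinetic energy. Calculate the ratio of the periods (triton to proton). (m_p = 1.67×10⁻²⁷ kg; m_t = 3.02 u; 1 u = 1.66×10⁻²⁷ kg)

ratio ≈ 3.00

T = 2πm/(qB) is independent of speed, so T₂/T₁ = (m₂/q₂)/(m₁/q₁).
T_{triton}/T_{proton} = (5.01×10^-27/1e) / (1.67×10^-27/1e) = 3.00.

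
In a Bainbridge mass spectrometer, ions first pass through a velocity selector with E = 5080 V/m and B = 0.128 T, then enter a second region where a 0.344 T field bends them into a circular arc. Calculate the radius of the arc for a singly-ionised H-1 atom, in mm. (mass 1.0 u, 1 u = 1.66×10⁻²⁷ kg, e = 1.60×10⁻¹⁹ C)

r ≈ 1.20 mm

The selector passes v = E/B = 5080/0.128 = 3.97×10^4 m/s.
In the deflection region, r = mv/(qB₂) = (1.66×10^-27)(3.97×10^4) / [(1×1.60×10^-19)(0.344)] = 1.20×10^-3 m.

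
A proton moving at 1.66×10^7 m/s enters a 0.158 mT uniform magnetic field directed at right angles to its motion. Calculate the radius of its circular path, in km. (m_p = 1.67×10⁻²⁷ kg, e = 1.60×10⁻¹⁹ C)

The magnetic force provides the centripetal force: qvB = mv²/r, so r = mv/(qB).
r = (1.67×10^-27 kg)(1.66×10^7 m/s) / [(1×1.60×10^-19 C)(1.58×10^-4 T)] = 1100 m.

r ≈ 1.10 km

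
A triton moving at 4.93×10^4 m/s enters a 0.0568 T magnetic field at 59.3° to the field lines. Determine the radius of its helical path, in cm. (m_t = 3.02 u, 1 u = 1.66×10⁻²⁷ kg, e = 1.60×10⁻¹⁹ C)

Only the perpendicular component v⊥ = v sin59.3° = 4.24×10^4 m/s is bent by the field.
r = m v⊥ /(qB) = (5.01×10^-27)(4.24×10^4) / [(1×1.60×10^-19)(0.0568)] = 0.0234 m.

r ≈ 2.34 cm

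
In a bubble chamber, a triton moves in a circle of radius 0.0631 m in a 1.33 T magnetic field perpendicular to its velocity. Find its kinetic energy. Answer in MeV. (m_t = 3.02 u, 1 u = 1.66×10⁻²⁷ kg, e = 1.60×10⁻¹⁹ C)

v = qBr/m = (1×1.60×10^-19)(1.33)(0.0631) / (5.01×10^-27) = 2.68×10^6 m/s.
K = ½mv² = 0.5·(5.01×10^-27)·(2.68×10^6)² = 1.80×10^-14 J = 0.112 MeV.

K ≈ 0.112 MeV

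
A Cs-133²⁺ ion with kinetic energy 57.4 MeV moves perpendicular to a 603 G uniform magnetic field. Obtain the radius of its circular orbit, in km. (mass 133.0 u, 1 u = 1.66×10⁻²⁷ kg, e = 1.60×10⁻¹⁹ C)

Convert the energy: K = 57.4 MeV = 9.18×10^-12 J.
v = √(2K/m) = √(2·9.18×10^-12/2.21×10^-25) = 9.12×10^6 m/s.
r = mv/(qB) = (2.21×10^-25)(9.12×10^6) / [(2×1.60×10^-19)(0.0603)] = 104 m.

r ≈ 0.104 km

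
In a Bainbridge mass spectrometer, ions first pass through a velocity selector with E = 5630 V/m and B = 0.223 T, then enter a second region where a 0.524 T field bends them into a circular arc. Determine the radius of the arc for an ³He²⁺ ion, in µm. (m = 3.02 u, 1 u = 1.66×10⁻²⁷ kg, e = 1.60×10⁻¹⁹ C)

The selector passes v = E/B = 5630/0.223 = 2.52×10^4 m/s.
In the deflection region, r = mv/(qB₂) = (5.01×10^-27)(2.52×10^4) / [(2×1.60×10^-19)(0.524)] = 7.55×10^-4 m.

r ≈ 755 µm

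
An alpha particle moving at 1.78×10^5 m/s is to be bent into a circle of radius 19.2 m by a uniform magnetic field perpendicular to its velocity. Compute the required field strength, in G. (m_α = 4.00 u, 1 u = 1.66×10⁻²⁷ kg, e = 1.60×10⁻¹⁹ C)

qvB = mv²/r gives B = mv/(qr).
B = (6.64×10^-27)(1.78×10^5) / [(2×1.60×10^-19)(19.2)] = 1.92×10^-4 T.

B ≈ 1.92 G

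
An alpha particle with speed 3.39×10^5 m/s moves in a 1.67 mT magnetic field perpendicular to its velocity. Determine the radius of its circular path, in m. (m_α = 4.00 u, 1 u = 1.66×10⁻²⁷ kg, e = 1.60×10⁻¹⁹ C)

The magnetic force provides the centripetal force: qvB = mv²/r, so r = mv/(qB).
r = (6.64×10^-27 kg)(3.39×10^5 m/s) / [(2×1.60×10^-19 C)(1.67×10^-3 T)] = 4.21 m.

r ≈ 4.21 m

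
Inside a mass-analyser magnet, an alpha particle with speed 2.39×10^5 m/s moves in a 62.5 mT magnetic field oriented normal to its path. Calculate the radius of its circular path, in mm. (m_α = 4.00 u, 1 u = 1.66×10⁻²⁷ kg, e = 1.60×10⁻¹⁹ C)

The magnetic force provides the centripetal force: qvB = mv²/r, so r = mv/(qB).
r = (6.64×10^-27 kg)(2.39×10^5 m/s) / [(2×1.60×10^-19 C)(0.0625 T)] = 0.0793 m.

r ≈ 79.3 mm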